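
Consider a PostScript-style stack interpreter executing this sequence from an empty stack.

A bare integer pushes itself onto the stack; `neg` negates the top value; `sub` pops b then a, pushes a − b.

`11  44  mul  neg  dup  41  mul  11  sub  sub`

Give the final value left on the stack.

19371

11  -> 11
44  -> 11 44
mul -> 484
neg -> -484
dup -> -484 -484
41  -> -484 -484 41
mul -> -484 -19844
11  -> -484 -19844 11
sub -> -484 -19855
sub -> 19371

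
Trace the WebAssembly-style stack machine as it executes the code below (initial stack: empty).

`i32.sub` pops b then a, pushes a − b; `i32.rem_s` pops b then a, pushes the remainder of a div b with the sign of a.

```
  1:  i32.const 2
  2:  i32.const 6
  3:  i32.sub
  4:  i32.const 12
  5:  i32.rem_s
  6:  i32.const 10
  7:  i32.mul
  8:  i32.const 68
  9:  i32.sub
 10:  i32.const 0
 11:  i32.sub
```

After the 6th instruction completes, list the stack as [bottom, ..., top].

i32.const 2  → [2]
i32.const 6  → [2, 6]
i32.sub      → [-4]
i32.const 12 → [-4, 12]
i32.rem_s    → [-4]
i32.const 10 → [-4, 10]

[-4, 10]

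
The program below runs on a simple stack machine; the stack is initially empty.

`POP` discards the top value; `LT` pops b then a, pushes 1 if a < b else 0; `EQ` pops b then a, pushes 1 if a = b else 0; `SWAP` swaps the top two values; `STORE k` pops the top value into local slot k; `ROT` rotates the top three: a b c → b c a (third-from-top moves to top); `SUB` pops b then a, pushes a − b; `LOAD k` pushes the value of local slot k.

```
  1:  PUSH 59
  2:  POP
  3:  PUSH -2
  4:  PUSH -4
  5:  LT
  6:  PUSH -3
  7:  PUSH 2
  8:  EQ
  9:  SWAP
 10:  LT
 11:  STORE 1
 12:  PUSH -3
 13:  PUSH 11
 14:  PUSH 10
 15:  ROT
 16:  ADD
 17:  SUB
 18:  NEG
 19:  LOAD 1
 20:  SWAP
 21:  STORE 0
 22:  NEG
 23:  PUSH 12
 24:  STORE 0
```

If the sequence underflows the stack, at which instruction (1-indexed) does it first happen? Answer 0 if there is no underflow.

PUSH 59  [59]
POP      []
PUSH -2  [-2]
PUSH -4  [-2, -4]
LT       [0]
PUSH -3  [0, -3]
PUSH 2   [0, -3, 2]
EQ       [0, 0]
SWAP     [0, 0]
LT       [0]
STORE 1  []
PUSH -3  [-3]
PUSH 11  [-3, 11]
PUSH 10  [-3, 11, 10]
ROT      [11, 10, -3]
ADD      [11, 7]
SUB      [4]
NEG      [-4]
LOAD 1   [-4, 0]
SWAP     [0, -4]
STORE 0  [0]
NEG      [0]
PUSH 12  [0, 12]
STORE 0  [0]

0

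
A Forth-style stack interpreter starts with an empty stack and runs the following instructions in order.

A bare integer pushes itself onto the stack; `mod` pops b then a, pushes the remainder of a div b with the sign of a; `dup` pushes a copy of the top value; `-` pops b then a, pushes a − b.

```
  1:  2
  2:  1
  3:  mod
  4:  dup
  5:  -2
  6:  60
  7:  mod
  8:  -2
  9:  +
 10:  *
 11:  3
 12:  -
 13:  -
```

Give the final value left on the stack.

3

2   : [2]
1   : [2, 1]
mod : [0]
dup : [0, 0]
-2  : [0, 0, -2]
60  : [0, 0, -2, 60]
mod : [0, 0, -2]
-2  : [0, 0, -2, -2]
+   : [0, 0, -4]
*   : [0, 0]
3   : [0, 0, 3]
-   : [0, -3]
-   : [3]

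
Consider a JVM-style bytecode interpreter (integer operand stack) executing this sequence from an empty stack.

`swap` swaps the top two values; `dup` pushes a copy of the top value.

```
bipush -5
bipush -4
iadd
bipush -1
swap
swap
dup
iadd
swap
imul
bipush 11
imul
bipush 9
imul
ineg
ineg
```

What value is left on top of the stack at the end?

1782

bipush -5 : [-5]
bipush -4 : [-5, -4]
iadd      : [-9]
bipush -1 : [-9, -1]
swap      : [-1, -9]
swap      : [-9, -1]
dup       : [-9, -1, -1]
iadd      : [-9, -2]
swap      : [-2, -9]
imul      : [18]
bipush 11 : [18, 11]
imul      : [198]
bipush 9  : [198, 9]
imul      : [1782]
ineg      : [-1782]
ineg      : [1782]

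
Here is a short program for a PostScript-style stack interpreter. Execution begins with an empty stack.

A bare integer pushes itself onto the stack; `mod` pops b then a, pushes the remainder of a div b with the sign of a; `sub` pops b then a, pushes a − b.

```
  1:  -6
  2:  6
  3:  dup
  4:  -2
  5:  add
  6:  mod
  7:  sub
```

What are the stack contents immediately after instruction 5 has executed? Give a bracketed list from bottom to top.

[-6, 6, 4]

-6  : -6
6   : -6 6
dup : -6 6 6
-2  : -6 6 6 -2
add : -6 6 4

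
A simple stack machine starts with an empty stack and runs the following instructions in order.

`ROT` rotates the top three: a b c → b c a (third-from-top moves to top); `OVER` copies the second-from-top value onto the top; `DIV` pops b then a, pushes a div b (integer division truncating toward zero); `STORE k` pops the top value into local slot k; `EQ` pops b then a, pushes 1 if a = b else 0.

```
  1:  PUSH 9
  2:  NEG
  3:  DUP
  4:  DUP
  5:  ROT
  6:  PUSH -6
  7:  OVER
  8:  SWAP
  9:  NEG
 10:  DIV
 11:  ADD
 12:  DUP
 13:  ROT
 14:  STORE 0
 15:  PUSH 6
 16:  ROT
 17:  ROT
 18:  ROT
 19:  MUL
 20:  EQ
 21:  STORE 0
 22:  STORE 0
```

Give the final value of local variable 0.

PUSH 9  → 9
NEG     → -9
DUP     → -9 -9
DUP     → -9 -9 -9
ROT     → -9 -9 -9
PUSH -6 → -9 -9 -9 -6
OVER    → -9 -9 -9 -6 -9
SWAP    → -9 -9 -9 -9 -6
NEG     → -9 -9 -9 -9 6
DIV     → -9 -9 -9 -1
ADD     → -9 -9 -10
DUP     → -9 -9 -10 -10
ROT     → -9 -10 -10 -9
STORE 0 → -9 -10 -10
PUSH 6  → -9 -10 -10 6
ROT     → -9 -10 6 -10
ROT     → -9 6 -10 -10
ROT     → -9 -10 -10 6
MUL     → -9 -10 -60
EQ      → -9 0
STORE 0 → -9
STORE 0 → (empty)

-9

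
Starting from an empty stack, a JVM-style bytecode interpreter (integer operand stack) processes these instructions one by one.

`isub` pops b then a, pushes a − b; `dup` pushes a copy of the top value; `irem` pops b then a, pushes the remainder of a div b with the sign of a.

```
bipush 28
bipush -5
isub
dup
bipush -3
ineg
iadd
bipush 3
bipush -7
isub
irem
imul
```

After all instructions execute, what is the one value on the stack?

bipush 28 -> 28
bipush -5 -> 28 -5
isub      -> 33
dup       -> 33 33
bipush -3 -> 33 33 -3
ineg      -> 33 33 3
iadd      -> 33 36
bipush 3  -> 33 36 3
bipush -7 -> 33 36 3 -7
isub      -> 33 36 10
irem      -> 33 6
imul      -> 198

198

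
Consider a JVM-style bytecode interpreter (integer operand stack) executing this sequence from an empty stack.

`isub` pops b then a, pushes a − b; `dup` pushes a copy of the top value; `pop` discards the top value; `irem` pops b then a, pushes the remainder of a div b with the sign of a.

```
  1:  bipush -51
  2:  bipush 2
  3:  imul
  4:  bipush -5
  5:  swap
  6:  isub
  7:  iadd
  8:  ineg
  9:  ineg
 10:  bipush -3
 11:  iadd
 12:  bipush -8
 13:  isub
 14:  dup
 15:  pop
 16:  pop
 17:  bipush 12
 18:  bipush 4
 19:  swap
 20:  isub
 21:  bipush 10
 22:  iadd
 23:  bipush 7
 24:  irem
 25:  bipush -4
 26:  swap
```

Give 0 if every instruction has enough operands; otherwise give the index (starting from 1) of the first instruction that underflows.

7

bipush -51 : -51
bipush 2   : -51 2
imul       : -102
bipush -5  : -102 -5
swap       : -5 -102
isub       : 97
iadd  — needs 2 operands, stack has 1 → underflow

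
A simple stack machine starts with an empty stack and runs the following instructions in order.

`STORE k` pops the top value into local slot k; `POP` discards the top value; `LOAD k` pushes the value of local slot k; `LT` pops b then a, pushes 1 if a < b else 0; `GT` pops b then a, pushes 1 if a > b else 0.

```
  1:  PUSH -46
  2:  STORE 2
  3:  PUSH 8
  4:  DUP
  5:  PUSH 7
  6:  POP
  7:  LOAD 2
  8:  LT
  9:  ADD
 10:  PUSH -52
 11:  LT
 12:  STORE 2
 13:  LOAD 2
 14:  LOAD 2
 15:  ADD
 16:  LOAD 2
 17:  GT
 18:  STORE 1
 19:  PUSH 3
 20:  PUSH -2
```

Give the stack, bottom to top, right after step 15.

[0]

PUSH -46 → -46
STORE 2  → (empty)
PUSH 8   → 8
DUP      → 8 8
PUSH 7   → 8 8 7
POP      → 8 8
LOAD 2   → 8 8 -46
LT       → 8 0
ADD      → 8
PUSH -52 → 8 -52
LT       → 0
STORE 2  → (empty)
LOAD 2   → 0
LOAD 2   → 0 0
ADD      → 0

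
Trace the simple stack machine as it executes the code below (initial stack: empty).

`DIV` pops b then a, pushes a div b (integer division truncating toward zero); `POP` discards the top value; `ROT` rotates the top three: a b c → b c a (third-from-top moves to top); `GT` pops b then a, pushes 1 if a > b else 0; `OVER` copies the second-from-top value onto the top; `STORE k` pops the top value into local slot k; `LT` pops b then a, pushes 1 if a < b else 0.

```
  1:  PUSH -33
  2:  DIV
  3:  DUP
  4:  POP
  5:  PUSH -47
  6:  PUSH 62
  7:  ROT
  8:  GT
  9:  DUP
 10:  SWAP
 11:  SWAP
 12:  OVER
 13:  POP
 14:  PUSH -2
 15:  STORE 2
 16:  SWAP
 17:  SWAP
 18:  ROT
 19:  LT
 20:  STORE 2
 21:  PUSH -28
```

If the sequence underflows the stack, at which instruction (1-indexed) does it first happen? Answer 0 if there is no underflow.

PUSH -33 -> [-33]
DIV  — needs 2 operands, stack has 1 → underflow

2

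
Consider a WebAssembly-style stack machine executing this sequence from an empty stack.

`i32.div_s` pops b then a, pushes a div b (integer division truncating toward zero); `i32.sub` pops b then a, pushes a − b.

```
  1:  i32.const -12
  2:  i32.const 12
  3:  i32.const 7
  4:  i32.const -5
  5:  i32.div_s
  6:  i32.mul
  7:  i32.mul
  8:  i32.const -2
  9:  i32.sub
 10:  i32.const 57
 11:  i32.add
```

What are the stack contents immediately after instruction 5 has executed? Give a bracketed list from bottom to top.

i32.const -12  [-12]
i32.const 12   [-12, 12]
i32.const 7    [-12, 12, 7]
i32.const -5   [-12, 12, 7, -5]
i32.div_s      [-12, 12, -1]

[-12, 12, -1]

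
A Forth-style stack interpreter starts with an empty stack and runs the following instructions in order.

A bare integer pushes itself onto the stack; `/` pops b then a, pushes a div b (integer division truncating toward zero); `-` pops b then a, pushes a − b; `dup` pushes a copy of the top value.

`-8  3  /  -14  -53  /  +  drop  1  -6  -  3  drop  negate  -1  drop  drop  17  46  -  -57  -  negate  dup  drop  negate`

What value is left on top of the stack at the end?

-8     -> -8
3      -> -8 3
/      -> -2
-14    -> -2 -14
-53    -> -2 -14 -53
/      -> -2 0
+      -> -2
drop   -> (empty)
1      -> 1
-6     -> 1 -6
-      -> 7
3      -> 7 3
drop   -> 7
negate -> -7
-1     -> -7 -1
drop   -> -7
drop   -> (empty)
17     -> 17
46     -> 17 46
-      -> -29
-57    -> -29 -57
-      -> 28
negate -> -28
dup    -> -28 -28
drop   -> -28
negate -> 28

28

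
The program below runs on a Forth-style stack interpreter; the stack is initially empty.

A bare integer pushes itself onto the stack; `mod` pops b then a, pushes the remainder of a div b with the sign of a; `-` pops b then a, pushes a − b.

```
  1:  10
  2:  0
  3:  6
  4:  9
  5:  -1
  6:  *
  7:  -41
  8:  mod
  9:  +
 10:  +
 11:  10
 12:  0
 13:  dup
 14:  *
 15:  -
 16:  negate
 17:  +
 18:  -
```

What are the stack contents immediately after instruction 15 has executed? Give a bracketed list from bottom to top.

10  → [10]
0   → [10, 0]
6   → [10, 0, 6]
9   → [10, 0, 6, 9]
-1  → [10, 0, 6, 9, -1]
*   → [10, 0, 6, -9]
-41 → [10, 0, 6, -9, -41]
mod → [10, 0, 6, -9]
+   → [10, 0, -3]
+   → [10, -3]
10  → [10, -3, 10]
0   → [10, -3, 10, 0]
dup → [10, -3, 10, 0, 0]
*   → [10, -3, 10, 0]
-   → [10, -3, 10]

[10, -3, 10]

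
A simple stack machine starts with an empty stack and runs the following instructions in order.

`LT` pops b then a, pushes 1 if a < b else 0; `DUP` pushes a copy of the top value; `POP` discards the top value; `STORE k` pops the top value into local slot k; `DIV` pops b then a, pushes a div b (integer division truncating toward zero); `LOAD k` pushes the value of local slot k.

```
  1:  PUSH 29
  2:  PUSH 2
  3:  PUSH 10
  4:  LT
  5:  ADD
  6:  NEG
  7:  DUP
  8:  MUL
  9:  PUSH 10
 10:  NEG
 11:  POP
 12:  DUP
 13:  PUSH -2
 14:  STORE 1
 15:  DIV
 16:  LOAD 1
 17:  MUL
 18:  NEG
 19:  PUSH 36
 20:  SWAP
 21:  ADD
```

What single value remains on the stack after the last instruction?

PUSH 29 : [29]
PUSH 2  : [29, 2]
PUSH 10 : [29, 2, 10]
LT      : [29, 1]
ADD     : [30]
NEG     : [-30]
DUP     : [-30, -30]
MUL     : [900]
PUSH 10 : [900, 10]
NEG     : [900, -10]
POP     : [900]
DUP     : [900, 900]
PUSH -2 : [900, 900, -2]
STORE 1 : [900, 900]
DIV     : [1]
LOAD 1  : [1, -2]
MUL     : [-2]
NEG     : [2]
PUSH 36 : [2, 36]
SWAP    : [36, 2]
ADD     : [38]

38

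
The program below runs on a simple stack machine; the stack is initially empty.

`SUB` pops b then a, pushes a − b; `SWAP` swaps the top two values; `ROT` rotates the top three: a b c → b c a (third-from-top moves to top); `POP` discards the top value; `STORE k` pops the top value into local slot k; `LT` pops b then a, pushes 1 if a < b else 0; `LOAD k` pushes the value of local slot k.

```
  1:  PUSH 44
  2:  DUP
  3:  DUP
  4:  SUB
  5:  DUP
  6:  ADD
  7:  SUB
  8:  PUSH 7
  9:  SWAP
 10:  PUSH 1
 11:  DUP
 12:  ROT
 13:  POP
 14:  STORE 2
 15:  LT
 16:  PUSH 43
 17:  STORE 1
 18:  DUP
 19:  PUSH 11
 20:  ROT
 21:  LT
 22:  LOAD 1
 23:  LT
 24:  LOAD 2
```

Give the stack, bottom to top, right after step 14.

[7, 1]

PUSH 44  [44]
DUP      [44, 44]
DUP      [44, 44, 44]
SUB      [44, 0]
DUP      [44, 0, 0]
ADD      [44, 0]
SUB      [44]
PUSH 7   [44, 7]
SWAP     [7, 44]
PUSH 1   [7, 44, 1]
DUP      [7, 44, 1, 1]
ROT      [7, 1, 1, 44]
POP      [7, 1, 1]
STORE 2  [7, 1]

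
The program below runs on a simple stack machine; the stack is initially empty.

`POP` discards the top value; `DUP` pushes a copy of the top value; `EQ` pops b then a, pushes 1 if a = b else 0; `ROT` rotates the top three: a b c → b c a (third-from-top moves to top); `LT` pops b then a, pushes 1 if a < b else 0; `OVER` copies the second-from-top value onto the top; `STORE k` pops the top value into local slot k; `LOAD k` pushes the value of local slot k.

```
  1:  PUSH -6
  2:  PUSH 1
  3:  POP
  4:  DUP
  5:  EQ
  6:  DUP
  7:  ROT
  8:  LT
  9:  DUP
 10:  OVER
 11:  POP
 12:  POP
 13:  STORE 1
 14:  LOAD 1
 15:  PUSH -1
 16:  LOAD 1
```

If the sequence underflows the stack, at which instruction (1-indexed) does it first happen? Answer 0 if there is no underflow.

PUSH -6 → [-6]
PUSH 1  → [-6, 1]
POP     → [-6]
DUP     → [-6, -6]
EQ      → [1]
DUP     → [1, 1]
ROT  — needs 3 operands, stack has 2 → underflow

7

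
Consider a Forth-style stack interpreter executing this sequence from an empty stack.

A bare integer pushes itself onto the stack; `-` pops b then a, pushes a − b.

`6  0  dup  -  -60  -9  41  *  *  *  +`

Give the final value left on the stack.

6   → [6]
0   → [6, 0]
dup → [6, 0, 0]
-   → [6, 0]
-60 → [6, 0, -60]
-9  → [6, 0, -60, -9]
41  → [6, 0, -60, -9, 41]
*   → [6, 0, -60, -369]
*   → [6, 0, 22140]
*   → [6, 0]
+   → [6]

6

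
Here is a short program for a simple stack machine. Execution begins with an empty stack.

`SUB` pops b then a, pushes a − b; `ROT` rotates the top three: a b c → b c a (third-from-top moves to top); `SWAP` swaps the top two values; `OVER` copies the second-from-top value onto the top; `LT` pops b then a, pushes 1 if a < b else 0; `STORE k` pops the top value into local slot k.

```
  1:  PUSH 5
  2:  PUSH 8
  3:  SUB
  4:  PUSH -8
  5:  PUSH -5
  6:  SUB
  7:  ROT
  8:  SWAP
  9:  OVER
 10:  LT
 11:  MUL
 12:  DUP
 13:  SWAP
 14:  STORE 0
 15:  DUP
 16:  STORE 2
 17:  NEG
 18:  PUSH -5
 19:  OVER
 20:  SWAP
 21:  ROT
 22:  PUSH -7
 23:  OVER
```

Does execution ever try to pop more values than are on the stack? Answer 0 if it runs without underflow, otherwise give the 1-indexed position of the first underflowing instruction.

PUSH 5   5
PUSH 8   5 8
SUB      -3
PUSH -8  -3 -8
PUSH -5  -3 -8 -5
SUB      -3 -3
ROT  — needs 3 operands, stack has 2 → underflow

7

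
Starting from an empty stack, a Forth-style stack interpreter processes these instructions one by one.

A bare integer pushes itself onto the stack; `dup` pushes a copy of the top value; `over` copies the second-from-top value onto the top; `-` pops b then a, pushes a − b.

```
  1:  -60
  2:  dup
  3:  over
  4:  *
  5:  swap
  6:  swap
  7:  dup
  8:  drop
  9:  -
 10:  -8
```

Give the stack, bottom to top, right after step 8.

[-60, 3600]

-60  → [-60]
dup  → [-60, -60]
over → [-60, -60, -60]
*    → [-60, 3600]
swap → [3600, -60]
swap → [-60, 3600]
dup  → [-60, 3600, 3600]
drop → [-60, 3600]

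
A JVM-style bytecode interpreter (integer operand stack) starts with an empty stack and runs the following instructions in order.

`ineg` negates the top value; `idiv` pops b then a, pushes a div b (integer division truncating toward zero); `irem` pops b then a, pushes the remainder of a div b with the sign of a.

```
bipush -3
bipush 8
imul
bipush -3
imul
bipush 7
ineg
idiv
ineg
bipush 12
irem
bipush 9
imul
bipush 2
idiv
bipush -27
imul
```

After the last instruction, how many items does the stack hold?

1

bipush -3  : [-3]
bipush 8   : [-3, 8]
imul       : [-24]
bipush -3  : [-24, -3]
imul       : [72]
bipush 7   : [72, 7]
ineg       : [72, -7]
idiv       : [-10]
ineg       : [10]
bipush 12  : [10, 12]
irem       : [10]
bipush 9   : [10, 9]
imul       : [90]
bipush 2   : [90, 2]
idiv       : [45]
bipush -27 : [45, -27]
imul       : [-1215]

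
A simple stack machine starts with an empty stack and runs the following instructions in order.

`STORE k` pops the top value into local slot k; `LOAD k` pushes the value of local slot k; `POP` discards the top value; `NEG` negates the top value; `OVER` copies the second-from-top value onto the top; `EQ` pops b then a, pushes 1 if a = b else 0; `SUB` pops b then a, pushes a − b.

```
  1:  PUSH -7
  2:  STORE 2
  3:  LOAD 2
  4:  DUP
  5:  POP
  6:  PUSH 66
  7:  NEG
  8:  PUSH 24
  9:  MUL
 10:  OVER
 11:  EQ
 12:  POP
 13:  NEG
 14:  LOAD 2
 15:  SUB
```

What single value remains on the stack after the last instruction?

PUSH -7 : [-7]
STORE 2 : []
LOAD 2  : [-7]
DUP     : [-7, -7]
POP     : [-7]
PUSH 66 : [-7, 66]
NEG     : [-7, -66]
PUSH 24 : [-7, -66, 24]
MUL     : [-7, -1584]
OVER    : [-7, -1584, -7]
EQ      : [-7, 0]
POP     : [-7]
NEG     : [7]
LOAD 2  : [7, -7]
SUB     : [14]

14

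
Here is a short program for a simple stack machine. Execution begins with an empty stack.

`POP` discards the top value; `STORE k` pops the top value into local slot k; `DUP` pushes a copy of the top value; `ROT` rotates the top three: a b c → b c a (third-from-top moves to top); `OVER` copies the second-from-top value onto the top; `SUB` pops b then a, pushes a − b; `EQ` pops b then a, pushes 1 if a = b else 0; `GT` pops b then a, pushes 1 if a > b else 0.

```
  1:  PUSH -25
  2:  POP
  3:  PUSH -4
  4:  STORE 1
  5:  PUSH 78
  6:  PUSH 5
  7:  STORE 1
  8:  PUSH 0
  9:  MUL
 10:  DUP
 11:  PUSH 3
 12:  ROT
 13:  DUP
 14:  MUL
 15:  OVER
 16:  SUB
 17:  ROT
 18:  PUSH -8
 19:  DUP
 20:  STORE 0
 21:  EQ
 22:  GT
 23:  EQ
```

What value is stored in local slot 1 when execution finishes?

5

PUSH -25  -25
POP       (empty)
PUSH -4   -4
STORE 1   (empty)
PUSH 78   78
PUSH 5    78 5
STORE 1   78
PUSH 0    78 0
MUL       0
DUP       0 0
PUSH 3    0 0 3
ROT       0 3 0
DUP       0 3 0 0
MUL       0 3 0
OVER      0 3 0 3
SUB       0 3 -3
ROT       3 -3 0
PUSH -8   3 -3 0 -8
DUP       3 -3 0 -8 -8
STORE 0   3 -3 0 -8
EQ        3 -3 0
GT        3 0
EQ        0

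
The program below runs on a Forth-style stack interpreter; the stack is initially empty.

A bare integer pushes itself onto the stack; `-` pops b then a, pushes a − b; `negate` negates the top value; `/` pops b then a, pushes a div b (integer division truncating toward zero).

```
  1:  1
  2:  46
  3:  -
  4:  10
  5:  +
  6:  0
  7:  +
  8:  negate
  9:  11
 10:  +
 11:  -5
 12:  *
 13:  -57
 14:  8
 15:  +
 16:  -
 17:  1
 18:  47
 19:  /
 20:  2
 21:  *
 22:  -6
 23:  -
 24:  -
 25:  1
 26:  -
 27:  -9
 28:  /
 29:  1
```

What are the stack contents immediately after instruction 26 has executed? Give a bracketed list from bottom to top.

1       1
46      1 46
-       -45
10      -45 10
+       -35
0       -35 0
+       -35
negate  35
11      35 11
+       46
-5      46 -5
*       -230
-57     -230 -57
8       -230 -57 8
+       -230 -49
-       -181
1       -181 1
47      -181 1 47
/       -181 0
2       -181 0 2
*       -181 0
-6      -181 0 -6
-       -181 6
-       -187
1       -187 1
-       -188

[-188]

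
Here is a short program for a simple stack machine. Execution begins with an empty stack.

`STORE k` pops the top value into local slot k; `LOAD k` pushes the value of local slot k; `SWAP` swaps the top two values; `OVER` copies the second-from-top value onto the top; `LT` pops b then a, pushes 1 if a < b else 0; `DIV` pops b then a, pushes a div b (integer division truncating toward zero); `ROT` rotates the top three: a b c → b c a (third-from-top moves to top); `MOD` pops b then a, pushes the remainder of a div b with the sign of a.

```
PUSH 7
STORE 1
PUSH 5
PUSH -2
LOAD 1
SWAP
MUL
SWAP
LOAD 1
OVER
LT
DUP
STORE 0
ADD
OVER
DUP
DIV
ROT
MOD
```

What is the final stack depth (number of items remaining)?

2

PUSH 7  -> 7
STORE 1 -> (empty)
PUSH 5  -> 5
PUSH -2 -> 5 -2
LOAD 1  -> 5 -2 7
SWAP    -> 5 7 -2
MUL     -> 5 -14
SWAP    -> -14 5
LOAD 1  -> -14 5 7
OVER    -> -14 5 7 5
LT      -> -14 5 0
DUP     -> -14 5 0 0
STORE 0 -> -14 5 0
ADD     -> -14 5
OVER    -> -14 5 -14
DUP     -> -14 5 -14 -14
DIV     -> -14 5 1
ROT     -> 5 1 -14
MOD     -> 5 1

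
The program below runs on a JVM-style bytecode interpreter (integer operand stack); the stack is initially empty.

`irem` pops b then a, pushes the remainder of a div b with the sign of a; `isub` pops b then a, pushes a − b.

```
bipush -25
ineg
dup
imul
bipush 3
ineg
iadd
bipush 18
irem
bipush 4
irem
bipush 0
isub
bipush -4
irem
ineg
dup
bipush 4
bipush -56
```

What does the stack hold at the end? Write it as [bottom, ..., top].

bipush -25 → -25
ineg       → 25
dup        → 25 25
imul       → 625
bipush 3   → 625 3
ineg       → 625 -3
iadd       → 622
bipush 18  → 622 18
irem       → 10
bipush 4   → 10 4
irem       → 2
bipush 0   → 2 0
isub       → 2
bipush -4  → 2 -4
irem       → 2
ineg       → -2
dup        → -2 -2
bipush 4   → -2 -2 4
bipush -56 → -2 -2 4 -56

[-2, -2, 4, -56]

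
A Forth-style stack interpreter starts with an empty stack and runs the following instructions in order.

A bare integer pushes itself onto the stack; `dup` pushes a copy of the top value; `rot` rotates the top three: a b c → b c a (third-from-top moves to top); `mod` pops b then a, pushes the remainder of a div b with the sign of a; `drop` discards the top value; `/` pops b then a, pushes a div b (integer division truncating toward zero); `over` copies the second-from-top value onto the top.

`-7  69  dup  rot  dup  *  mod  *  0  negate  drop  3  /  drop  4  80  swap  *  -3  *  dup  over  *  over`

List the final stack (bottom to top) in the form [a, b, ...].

-7     : [-7]
69     : [-7, 69]
dup    : [-7, 69, 69]
rot    : [69, 69, -7]
dup    : [69, 69, -7, -7]
*      : [69, 69, 49]
mod    : [69, 20]
*      : [1380]
0      : [1380, 0]
negate : [1380, 0]
drop   : [1380]
3      : [1380, 3]
/      : [460]
drop   : []
4      : [4]
80     : [4, 80]
swap   : [80, 4]
*      : [320]
-3     : [320, -3]
*      : [-960]
dup    : [-960, -960]
over   : [-960, -960, -960]
*      : [-960, 921600]
over   : [-960, 921600, -960]

[-960, 921600, -960]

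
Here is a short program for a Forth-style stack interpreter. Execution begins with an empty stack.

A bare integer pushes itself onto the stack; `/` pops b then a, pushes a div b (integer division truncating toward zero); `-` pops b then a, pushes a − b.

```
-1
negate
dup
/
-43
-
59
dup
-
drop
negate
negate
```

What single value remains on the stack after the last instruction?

44

-1      -1
negate  1
dup     1 1
/       1
-43     1 -43
-       44
59      44 59
dup     44 59 59
-       44 0
drop    44
negate  -44
negate  44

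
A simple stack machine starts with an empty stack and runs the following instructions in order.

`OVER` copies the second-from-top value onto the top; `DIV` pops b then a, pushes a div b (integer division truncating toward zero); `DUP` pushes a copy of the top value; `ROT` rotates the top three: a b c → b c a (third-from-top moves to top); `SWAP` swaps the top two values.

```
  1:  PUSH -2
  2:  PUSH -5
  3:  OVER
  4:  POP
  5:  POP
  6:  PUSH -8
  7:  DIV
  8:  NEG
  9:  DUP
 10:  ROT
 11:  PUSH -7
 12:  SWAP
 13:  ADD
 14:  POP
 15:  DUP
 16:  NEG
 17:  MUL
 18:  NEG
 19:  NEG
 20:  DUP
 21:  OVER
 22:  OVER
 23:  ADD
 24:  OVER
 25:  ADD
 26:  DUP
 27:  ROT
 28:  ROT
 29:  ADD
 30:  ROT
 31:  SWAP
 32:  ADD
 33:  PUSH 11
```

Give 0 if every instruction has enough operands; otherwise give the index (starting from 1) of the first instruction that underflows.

PUSH -2 → [-2]
PUSH -5 → [-2, -5]
OVER    → [-2, -5, -2]
POP     → [-2, -5]
POP     → [-2]
PUSH -8 → [-2, -8]
DIV     → [0]
NEG     → [0]
DUP     → [0, 0]
ROT  — needs 3 operands, stack has 2 → underflow

10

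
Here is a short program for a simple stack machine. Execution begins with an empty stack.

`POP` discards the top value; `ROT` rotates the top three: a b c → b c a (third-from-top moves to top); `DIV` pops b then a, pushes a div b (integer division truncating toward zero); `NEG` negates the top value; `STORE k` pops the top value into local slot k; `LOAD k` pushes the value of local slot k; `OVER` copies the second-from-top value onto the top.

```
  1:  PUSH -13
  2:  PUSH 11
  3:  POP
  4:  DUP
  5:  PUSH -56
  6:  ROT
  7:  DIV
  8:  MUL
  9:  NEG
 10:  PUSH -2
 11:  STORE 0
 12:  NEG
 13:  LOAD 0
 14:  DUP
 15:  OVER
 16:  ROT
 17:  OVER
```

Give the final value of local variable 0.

-2

PUSH -13  -13
PUSH 11   -13 11
POP       -13
DUP       -13 -13
PUSH -56  -13 -13 -56
ROT       -13 -56 -13
DIV       -13 4
MUL       -52
NEG       52
PUSH -2   52 -2
STORE 0   52
NEG       -52
LOAD 0    -52 -2
DUP       -52 -2 -2
OVER      -52 -2 -2 -2
ROT       -52 -2 -2 -2
OVER      -52 -2 -2 -2 -2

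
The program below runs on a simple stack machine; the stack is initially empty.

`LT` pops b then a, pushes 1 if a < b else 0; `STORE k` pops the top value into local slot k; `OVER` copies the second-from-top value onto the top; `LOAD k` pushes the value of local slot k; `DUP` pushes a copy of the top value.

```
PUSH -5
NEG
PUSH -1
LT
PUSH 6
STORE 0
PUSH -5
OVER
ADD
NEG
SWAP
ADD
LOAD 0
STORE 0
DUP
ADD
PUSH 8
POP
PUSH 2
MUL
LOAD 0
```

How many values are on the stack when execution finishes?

PUSH -5 : [-5]
NEG     : [5]
PUSH -1 : [5, -1]
LT      : [0]
PUSH 6  : [0, 6]
STORE 0 : [0]
PUSH -5 : [0, -5]
OVER    : [0, -5, 0]
ADD     : [0, -5]
NEG     : [0, 5]
SWAP    : [5, 0]
ADD     : [5]
LOAD 0  : [5, 6]
STORE 0 : [5]
DUP     : [5, 5]
ADD     : [10]
PUSH 8  : [10, 8]
POP     : [10]
PUSH 2  : [10, 2]
MUL     : [20]
LOAD 0  : [20, 6]

2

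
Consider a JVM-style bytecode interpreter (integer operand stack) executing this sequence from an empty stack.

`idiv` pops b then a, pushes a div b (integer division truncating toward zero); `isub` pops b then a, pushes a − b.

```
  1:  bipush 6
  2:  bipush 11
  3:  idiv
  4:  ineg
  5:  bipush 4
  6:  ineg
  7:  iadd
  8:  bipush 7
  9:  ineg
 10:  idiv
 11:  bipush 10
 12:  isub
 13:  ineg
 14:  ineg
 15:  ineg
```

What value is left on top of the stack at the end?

10

bipush 6   6
bipush 11  6 11
idiv       0
ineg       0
bipush 4   0 4
ineg       0 -4
iadd       -4
bipush 7   -4 7
ineg       -4 -7
idiv       0
bipush 10  0 10
isub       -10
ineg       10
ineg       -10
ineg       10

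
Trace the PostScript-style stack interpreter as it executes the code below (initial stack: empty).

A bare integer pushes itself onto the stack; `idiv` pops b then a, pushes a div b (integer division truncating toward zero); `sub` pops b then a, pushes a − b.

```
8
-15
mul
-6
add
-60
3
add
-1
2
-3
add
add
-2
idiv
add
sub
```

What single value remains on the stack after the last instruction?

8    → 8
-15  → 8 -15
mul  → -120
-6   → -120 -6
add  → -126
-60  → -126 -60
3    → -126 -60 3
add  → -126 -57
-1   → -126 -57 -1
2    → -126 -57 -1 2
-3   → -126 -57 -1 2 -3
add  → -126 -57 -1 -1
add  → -126 -57 -2
-2   → -126 -57 -2 -2
idiv → -126 -57 1
add  → -126 -56
sub  → -70

-70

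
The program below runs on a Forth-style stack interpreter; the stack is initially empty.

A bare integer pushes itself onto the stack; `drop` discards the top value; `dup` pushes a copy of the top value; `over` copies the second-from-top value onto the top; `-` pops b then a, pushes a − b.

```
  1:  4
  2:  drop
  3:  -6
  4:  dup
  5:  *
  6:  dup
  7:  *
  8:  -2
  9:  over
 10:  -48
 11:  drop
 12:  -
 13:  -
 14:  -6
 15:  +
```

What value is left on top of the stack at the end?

2588

4    : [4]
drop : []
-6   : [-6]
dup  : [-6, -6]
*    : [36]
dup  : [36, 36]
*    : [1296]
-2   : [1296, -2]
over : [1296, -2, 1296]
-48  : [1296, -2, 1296, -48]
drop : [1296, -2, 1296]
-    : [1296, -1298]
-    : [2594]
-6   : [2594, -6]
+    : [2588]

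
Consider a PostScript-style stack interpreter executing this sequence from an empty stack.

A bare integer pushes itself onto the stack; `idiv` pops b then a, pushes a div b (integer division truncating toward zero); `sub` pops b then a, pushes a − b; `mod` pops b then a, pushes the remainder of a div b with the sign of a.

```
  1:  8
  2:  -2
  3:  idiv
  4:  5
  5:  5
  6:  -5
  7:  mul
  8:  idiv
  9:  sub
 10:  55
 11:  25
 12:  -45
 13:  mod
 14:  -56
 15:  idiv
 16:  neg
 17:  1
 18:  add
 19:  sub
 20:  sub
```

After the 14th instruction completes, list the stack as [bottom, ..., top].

[-4, 55, 25, -56]

8     [8]
-2    [8, -2]
idiv  [-4]
5     [-4, 5]
5     [-4, 5, 5]
-5    [-4, 5, 5, -5]
mul   [-4, 5, -25]
idiv  [-4, 0]
sub   [-4]
55    [-4, 55]
25    [-4, 55, 25]
-45   [-4, 55, 25, -45]
mod   [-4, 55, 25]
-56   [-4, 55, 25, -56]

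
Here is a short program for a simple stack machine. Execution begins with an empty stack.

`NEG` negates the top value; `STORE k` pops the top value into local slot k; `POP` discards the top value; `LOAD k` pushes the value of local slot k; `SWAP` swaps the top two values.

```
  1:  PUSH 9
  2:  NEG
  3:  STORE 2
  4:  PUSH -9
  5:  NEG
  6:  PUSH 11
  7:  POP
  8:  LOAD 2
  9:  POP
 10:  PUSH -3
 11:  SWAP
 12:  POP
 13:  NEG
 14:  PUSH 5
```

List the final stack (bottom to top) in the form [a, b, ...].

PUSH 9   [9]
NEG      [-9]
STORE 2  []
PUSH -9  [-9]
NEG      [9]
PUSH 11  [9, 11]
POP      [9]
LOAD 2   [9, -9]
POP      [9]
PUSH -3  [9, -3]
SWAP     [-3, 9]
POP      [-3]
NEG      [3]
PUSH 5   [3, 5]

[3, 5]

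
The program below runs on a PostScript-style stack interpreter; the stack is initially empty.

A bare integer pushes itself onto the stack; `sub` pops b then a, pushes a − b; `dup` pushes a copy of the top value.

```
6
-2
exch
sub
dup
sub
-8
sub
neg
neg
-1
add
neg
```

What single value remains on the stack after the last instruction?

6    : 6
-2   : 6 -2
exch : -2 6
sub  : -8
dup  : -8 -8
sub  : 0
-8   : 0 -8
sub  : 8
neg  : -8
neg  : 8
-1   : 8 -1
add  : 7
neg  : -7

-7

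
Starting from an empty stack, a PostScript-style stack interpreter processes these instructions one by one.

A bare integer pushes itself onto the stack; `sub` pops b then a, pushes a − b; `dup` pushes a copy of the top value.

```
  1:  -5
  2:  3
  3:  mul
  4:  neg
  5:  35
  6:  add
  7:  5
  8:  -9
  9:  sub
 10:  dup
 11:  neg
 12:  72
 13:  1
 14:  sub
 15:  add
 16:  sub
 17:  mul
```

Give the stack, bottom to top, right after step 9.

[50, 14]

-5  : [-5]
3   : [-5, 3]
mul : [-15]
neg : [15]
35  : [15, 35]
add : [50]
5   : [50, 5]
-9  : [50, 5, -9]
sub : [50, 14]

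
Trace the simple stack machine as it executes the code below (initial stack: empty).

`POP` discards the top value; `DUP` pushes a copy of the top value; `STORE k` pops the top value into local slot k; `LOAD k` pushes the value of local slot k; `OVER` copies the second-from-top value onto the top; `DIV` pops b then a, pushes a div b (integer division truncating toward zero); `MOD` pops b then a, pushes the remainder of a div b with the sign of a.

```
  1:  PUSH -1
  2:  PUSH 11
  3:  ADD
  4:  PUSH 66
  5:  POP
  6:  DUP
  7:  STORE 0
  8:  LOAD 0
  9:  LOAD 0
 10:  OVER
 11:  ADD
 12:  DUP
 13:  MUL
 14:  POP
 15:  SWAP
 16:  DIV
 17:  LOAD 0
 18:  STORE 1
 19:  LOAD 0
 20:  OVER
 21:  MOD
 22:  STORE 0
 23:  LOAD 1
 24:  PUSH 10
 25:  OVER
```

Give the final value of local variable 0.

PUSH -1 : [-1]
PUSH 11 : [-1, 11]
ADD     : [10]
PUSH 66 : [10, 66]
POP     : [10]
DUP     : [10, 10]
STORE 0 : [10]
LOAD 0  : [10, 10]
LOAD 0  : [10, 10, 10]
OVER    : [10, 10, 10, 10]
ADD     : [10, 10, 20]
DUP     : [10, 10, 20, 20]
MUL     : [10, 10, 400]
POP     : [10, 10]
SWAP    : [10, 10]
DIV     : [1]
LOAD 0  : [1, 10]
STORE 1 : [1]
LOAD 0  : [1, 10]
OVER    : [1, 10, 1]
MOD     : [1, 0]
STORE 0 : [1]
LOAD 1  : [1, 10]
PUSH 10 : [1, 10, 10]
OVER    : [1, 10, 10, 10]

0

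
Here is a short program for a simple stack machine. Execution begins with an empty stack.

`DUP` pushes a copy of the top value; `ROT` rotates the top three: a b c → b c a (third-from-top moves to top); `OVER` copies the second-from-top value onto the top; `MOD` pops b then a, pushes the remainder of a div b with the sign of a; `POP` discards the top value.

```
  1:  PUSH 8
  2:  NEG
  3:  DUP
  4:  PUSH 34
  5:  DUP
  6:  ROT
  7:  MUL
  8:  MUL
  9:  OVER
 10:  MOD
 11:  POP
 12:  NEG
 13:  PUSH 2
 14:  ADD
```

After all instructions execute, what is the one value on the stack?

10

PUSH 8  : 8
NEG     : -8
DUP     : -8 -8
PUSH 34 : -8 -8 34
DUP     : -8 -8 34 34
ROT     : -8 34 34 -8
MUL     : -8 34 -272
MUL     : -8 -9248
OVER    : -8 -9248 -8
MOD     : -8 0
POP     : -8
NEG     : 8
PUSH 2  : 8 2
ADD     : 10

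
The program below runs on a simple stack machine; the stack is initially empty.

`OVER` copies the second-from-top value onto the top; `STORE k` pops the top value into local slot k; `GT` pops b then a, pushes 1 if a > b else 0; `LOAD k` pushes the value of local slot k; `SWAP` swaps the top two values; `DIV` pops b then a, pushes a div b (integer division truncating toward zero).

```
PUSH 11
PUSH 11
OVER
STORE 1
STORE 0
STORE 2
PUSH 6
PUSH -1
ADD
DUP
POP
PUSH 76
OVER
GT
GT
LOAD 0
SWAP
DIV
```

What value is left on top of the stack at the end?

11

PUSH 11 → 11
PUSH 11 → 11 11
OVER    → 11 11 11
STORE 1 → 11 11
STORE 0 → 11
STORE 2 → (empty)
PUSH 6  → 6
PUSH -1 → 6 -1
ADD     → 5
DUP     → 5 5
POP     → 5
PUSH 76 → 5 76
OVER    → 5 76 5
GT      → 5 1
GT      → 1
LOAD 0  → 1 11
SWAP    → 11 1
DIV     → 11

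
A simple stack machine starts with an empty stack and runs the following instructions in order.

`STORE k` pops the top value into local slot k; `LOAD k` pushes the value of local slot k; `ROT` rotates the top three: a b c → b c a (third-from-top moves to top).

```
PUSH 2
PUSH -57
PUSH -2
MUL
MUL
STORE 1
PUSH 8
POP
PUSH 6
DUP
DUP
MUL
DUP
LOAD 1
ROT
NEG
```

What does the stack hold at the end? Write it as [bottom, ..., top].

[6, 36, 228, -36]

PUSH 2   -> 2
PUSH -57 -> 2 -57
PUSH -2  -> 2 -57 -2
MUL      -> 2 114
MUL      -> 228
STORE 1  -> (empty)
PUSH 8   -> 8
POP      -> (empty)
PUSH 6   -> 6
DUP      -> 6 6
DUP      -> 6 6 6
MUL      -> 6 36
DUP      -> 6 36 36
LOAD 1   -> 6 36 36 228
ROT      -> 6 36 228 36
NEG      -> 6 36 228 -36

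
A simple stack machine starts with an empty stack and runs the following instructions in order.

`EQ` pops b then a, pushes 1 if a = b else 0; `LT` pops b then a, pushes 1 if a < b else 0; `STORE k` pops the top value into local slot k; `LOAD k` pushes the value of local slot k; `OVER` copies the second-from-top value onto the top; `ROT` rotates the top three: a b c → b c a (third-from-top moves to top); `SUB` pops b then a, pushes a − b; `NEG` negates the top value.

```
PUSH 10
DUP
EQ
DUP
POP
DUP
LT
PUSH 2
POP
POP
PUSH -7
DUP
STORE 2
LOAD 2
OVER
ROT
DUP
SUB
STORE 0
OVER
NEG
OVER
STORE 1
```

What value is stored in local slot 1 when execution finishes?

-7

PUSH 10 → [10]
DUP     → [10, 10]
EQ      → [1]
DUP     → [1, 1]
POP     → [1]
DUP     → [1, 1]
LT      → [0]
PUSH 2  → [0, 2]
POP     → [0]
POP     → []
PUSH -7 → [-7]
DUP     → [-7, -7]
STORE 2 → [-7]
LOAD 2  → [-7, -7]
OVER    → [-7, -7, -7]
ROT     → [-7, -7, -7]
DUP     → [-7, -7, -7, -7]
SUB     → [-7, -7, 0]
STORE 0 → [-7, -7]
OVER    → [-7, -7, -7]
NEG     → [-7, -7, 7]
OVER    → [-7, -7, 7, -7]
STORE 1 → [-7, -7, 7]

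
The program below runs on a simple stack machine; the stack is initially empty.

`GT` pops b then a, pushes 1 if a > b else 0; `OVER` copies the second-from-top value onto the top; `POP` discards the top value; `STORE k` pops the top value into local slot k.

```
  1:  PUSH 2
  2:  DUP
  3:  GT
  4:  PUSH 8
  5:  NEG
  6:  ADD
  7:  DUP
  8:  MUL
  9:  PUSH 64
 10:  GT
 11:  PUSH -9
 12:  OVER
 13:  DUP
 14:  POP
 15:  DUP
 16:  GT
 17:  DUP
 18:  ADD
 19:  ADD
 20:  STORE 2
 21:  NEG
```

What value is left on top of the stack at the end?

0

PUSH 2  : 2
DUP     : 2 2
GT      : 0
PUSH 8  : 0 8
NEG     : 0 -8
ADD     : -8
DUP     : -8 -8
MUL     : 64
PUSH 64 : 64 64
GT      : 0
PUSH -9 : 0 -9
OVER    : 0 -9 0
DUP     : 0 -9 0 0
POP     : 0 -9 0
DUP     : 0 -9 0 0
GT      : 0 -9 0
DUP     : 0 -9 0 0
ADD     : 0 -9 0
ADD     : 0 -9
STORE 2 : 0
NEG     : 0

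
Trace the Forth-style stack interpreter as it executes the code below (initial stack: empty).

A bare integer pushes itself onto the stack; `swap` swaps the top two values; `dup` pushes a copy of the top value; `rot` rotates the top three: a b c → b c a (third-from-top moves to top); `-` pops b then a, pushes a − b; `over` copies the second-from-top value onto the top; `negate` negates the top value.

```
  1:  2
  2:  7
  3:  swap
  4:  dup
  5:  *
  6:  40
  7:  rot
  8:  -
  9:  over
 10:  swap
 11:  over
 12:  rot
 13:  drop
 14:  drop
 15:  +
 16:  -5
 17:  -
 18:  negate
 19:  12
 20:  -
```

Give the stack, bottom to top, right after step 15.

[37]

2     [2]
7     [2, 7]
swap  [7, 2]
dup   [7, 2, 2]
*     [7, 4]
40    [7, 4, 40]
rot   [4, 40, 7]
-     [4, 33]
over  [4, 33, 4]
swap  [4, 4, 33]
over  [4, 4, 33, 4]
rot   [4, 33, 4, 4]
drop  [4, 33, 4]
drop  [4, 33]
+     [37]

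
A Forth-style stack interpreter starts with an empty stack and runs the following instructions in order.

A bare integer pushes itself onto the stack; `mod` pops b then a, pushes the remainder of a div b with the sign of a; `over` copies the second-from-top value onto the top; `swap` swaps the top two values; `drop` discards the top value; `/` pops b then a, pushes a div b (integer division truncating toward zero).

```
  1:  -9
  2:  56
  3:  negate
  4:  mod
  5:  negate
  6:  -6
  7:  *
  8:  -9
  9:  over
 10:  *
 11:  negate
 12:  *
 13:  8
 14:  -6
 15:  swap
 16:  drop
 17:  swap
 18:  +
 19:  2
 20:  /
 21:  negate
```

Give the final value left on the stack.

-13119

-9     -> -9
56     -> -9 56
negate -> -9 -56
mod    -> -9
negate -> 9
-6     -> 9 -6
*      -> -54
-9     -> -54 -9
over   -> -54 -9 -54
*      -> -54 486
negate -> -54 -486
*      -> 26244
8      -> 26244 8
-6     -> 26244 8 -6
swap   -> 26244 -6 8
drop   -> 26244 -6
swap   -> -6 26244
+      -> 26238
2      -> 26238 2
/      -> 13119
negate -> -13119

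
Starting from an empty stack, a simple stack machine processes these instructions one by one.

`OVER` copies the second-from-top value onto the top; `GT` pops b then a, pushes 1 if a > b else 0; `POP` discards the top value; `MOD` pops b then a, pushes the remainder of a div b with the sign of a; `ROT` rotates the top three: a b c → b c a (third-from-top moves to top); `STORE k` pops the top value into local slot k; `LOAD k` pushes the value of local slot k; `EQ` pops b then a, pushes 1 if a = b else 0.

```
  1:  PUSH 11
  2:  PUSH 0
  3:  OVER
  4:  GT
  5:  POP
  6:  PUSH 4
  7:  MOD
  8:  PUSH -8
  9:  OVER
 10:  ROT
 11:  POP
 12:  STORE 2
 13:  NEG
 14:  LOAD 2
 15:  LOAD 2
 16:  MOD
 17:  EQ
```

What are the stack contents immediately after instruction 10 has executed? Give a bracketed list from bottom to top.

PUSH 11 -> 11
PUSH 0  -> 11 0
OVER    -> 11 0 11
GT      -> 11 0
POP     -> 11
PUSH 4  -> 11 4
MOD     -> 3
PUSH -8 -> 3 -8
OVER    -> 3 -8 3
ROT     -> -8 3 3

[-8, 3, 3]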